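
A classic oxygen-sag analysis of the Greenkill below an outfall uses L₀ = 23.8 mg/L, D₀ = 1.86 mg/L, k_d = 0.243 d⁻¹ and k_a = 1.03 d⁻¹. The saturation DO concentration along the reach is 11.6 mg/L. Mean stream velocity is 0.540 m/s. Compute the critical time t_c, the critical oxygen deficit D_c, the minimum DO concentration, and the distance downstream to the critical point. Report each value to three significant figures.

t_c ≈ 1.46 d; D_c ≈ 3.93 mg/L; min DO ≈ 7.67 mg/L; x_c ≈ 68.3 km

t_c = [1/(k_a−k_d)] ln[(k_a/k_d)(1 − D₀(k_a−k_d)/(k_d L₀))]
= [1/(1.03−0.243)] ln[(1.03/0.243)(1 − 1.86×0.7870/(0.243×23.8))]
= (1/0.7870) ln[4.239 × 0.7469] = 1.271 × ln(3.166) = 1.271 × 1.152 = 1.464 d.
D_c = (k_d/k_a) L₀ e^(−k_d t_c) = (0.243/1.03) × 23.8 × e^(−0.243×1.464) = 0.2359 × 23.8 × 0.7006 = 3.934 mg/L.
Minimum DO = C_s − D_c = 11.6 − 3.934 = 7.666 mg/L.
x_c = v t_c = 0.540 m/s × 1.464 d × 86400 s/d = 68320 m ≈ 68.3 km.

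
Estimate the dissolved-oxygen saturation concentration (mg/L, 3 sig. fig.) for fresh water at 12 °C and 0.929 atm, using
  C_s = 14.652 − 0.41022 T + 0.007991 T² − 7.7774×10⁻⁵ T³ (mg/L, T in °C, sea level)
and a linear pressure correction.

C_s ≈ 9.98 mg/L

At sea level: C_s = 14.652 − 0.41022×12 + 0.007991×12² − 7.7774×10⁻⁵×12³ = 10.75 mg/L.
Pressure correction: C_s' = 10.75 × 0.929 = 9.983 mg/L.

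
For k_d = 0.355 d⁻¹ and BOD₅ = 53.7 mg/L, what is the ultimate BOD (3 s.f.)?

BOD₅ = L₀(1 − e^(−5k_d)) ⇒ L₀ = BOD₅ / (1 − e^(−5×0.355))
= 53.7 / (1 − 0.1695) = 53.7 / 0.8305 = 64.66 mg/L.

L₀ ≈ 64.7 mg/L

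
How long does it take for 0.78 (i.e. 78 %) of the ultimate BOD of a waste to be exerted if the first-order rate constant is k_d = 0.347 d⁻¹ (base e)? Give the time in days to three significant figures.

y/L₀ = 1 − e^(−k_d t) = 0.78 ⇒ e^(−k_d t) = 0.220
t = −ln(0.220) / 0.347 = 1.514 / 0.347 = 4.363 d.

t ≈ 4.36 d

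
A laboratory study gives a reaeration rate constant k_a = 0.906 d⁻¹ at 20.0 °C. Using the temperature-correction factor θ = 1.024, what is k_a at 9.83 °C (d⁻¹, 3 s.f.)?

k_a(T₂) = k_a(T₁) · θ^(T₂−T₁) = 0.906 × 1.024^(9.83−20.0)
= 0.906 × 1.024^-10.2 = 0.906 × 0.7857 = 0.7118 d⁻¹.

k_a ≈ 0.712 d⁻¹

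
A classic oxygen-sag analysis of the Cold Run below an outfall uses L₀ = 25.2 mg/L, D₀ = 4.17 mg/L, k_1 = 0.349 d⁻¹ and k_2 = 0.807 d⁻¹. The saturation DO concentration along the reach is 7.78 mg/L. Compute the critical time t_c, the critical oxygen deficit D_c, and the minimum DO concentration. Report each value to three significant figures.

With k_2/k_1 = 2.312 and 1 − D₀(k_2−k_1)/(k_1 L₀) = 0.7828,
t_c = ln(2.312 × 0.7828) / (0.807 − 0.349) = ln(1.810) / 0.4580 = 0.5934/0.4580 = 1.296 d.
L(t_c) = L₀ e^(−k_1 t_c) = 25.2 × 0.6362 = 16.03 mg/L, and at the critical point k_2 D_c = k_1 L, so D_c = (0.349/0.807) × 16.03 = 6.934 mg/L.
Minimum DO = C_s − D_c = 7.78 − 6.934 = 0.8463 mg/L.

t_c ≈ 1.30 d; D_c ≈ 6.93 mg/L; min DO ≈ 0.846 mg/L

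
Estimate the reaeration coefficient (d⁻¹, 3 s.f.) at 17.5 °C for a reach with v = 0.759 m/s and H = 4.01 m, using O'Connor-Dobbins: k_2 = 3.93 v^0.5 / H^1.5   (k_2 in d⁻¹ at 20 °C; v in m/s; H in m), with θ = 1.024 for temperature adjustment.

k_2(20) = 3.93 × 0.759^0.5 / 4.01^1.5 = 3.93 × 0.8712 / 8.030 = 0.4264 d⁻¹.
k_2(17.5) = 0.4264 × 1.024^(17.5−20) = 0.4264 × 0.9424 = 0.4018 d⁻¹.

k_2 ≈ 0.402 d⁻¹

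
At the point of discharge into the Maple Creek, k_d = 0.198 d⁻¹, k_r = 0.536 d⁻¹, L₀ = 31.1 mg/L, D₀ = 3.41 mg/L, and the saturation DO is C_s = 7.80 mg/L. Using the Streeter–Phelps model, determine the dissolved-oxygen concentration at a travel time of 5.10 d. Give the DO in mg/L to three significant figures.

k_d L₀/(k_r−k_d) = 0.198×31.1/(0.536−0.198) = 6.158/0.3380 = 18.22 mg/L.
e^(−k_d t) = e^(−0.198×5.100) = 0.3643; e^(−k_r t) = e^(−0.536×5.100) = 0.06498.
D = 18.22 × (0.3643 − 0.06498) + 3.41 × 0.06498 = 5.453 + 0.2216 = 5.674 mg/L.
DO = C_s − D = 7.80 − 5.674 = 2.126 mg/L.

DO ≈ 2.13 mg/L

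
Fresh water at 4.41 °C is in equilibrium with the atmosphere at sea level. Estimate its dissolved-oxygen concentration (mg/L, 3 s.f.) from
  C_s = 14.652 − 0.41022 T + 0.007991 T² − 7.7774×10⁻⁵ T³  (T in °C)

C_s ≈ 13.0 mg/L

C_s = 14.652 − 0.41022×4.41 + 0.007991×4.41² − 7.7774×10⁻⁵×4.41³ = 12.99 mg/L.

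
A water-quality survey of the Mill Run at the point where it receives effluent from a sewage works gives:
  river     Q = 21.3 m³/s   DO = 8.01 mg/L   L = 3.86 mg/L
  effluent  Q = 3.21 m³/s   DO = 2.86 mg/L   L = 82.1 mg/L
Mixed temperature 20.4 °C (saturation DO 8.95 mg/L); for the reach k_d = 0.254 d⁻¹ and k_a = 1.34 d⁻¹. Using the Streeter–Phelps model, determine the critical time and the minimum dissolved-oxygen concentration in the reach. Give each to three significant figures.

t_c ≈ 0.913 d; minimum DO ≈ 6.83 mg/L

Mixed DO = (21.3×8.01 + 3.21×2.86)/(21.3+3.21) = 179.8/24.51 = 7.336 mg/L.
Mixed L₀ = (21.3×3.86 + 3.21×82.1)/(24.51) = 345.8/24.51 = 14.11 mg/L.
Initial deficit D₀ = C_s − DO₀ = 8.95 − 7.336 = 1.614 mg/L.
t_c = (1/1.086) ln[(1.34/0.254)(1 − 1.614×1.086/(0.254×14.11))] = 0.9208 × ln(2.694) = 0.9126 d.
D_c = (0.254/1.34) × 14.11 × e^(−0.254×0.9126) = 0.1896 × 14.11 × 0.7931 = 2.121 mg/L.
Minimum DO = 8.95 − 2.121 = 6.829 mg/L.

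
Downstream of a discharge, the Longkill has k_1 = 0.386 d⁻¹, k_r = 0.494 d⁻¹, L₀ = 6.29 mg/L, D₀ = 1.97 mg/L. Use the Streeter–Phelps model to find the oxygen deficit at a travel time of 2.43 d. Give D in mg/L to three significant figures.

k_1 L₀/(k_r−k_1) = 0.386×6.29/(0.494−0.386) = 2.428/0.1080 = 22.48 mg/L.
e^(−k_1 t) = e^(−0.386×2.430) = 0.3914; e^(−k_r t) = e^(−0.494×2.430) = 0.3011.
D = 22.48 × (0.3914 − 0.3011) + 1.97 × 0.3011 = 2.031 + 0.5931 = 2.624 mg/L.

D ≈ 2.62 mg/L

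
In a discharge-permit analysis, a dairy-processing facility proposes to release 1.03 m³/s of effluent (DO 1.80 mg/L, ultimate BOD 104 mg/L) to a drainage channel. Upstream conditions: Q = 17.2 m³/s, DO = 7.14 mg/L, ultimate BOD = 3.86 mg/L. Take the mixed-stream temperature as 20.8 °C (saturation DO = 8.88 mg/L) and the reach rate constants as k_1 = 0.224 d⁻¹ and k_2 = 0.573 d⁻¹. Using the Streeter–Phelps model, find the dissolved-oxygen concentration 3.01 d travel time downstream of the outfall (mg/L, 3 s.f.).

Mixed DO = (17.2×7.14 + 1.03×1.80)/(17.2+1.03) = 124.7/18.23 = 6.838 mg/L.
Mixed L₀ = (17.2×3.86 + 1.03×104)/(18.23) = 173.5/18.23 = 9.518 mg/L.
Initial deficit D₀ = C_s − DO₀ = 8.88 − 6.838 = 2.042 mg/L.
D(3.01) = [0.224×9.518/(0.573−0.224)](e^(−0.224×3.01) − e^(−0.573×3.01)) + 2.042 e^(−0.573×3.01)
= 6.109 × (0.5095 − 0.1782) + 2.042 × 0.1782 = 2.388 mg/L.
DO = 8.88 − 2.388 = 6.492 mg/L.

DO ≈ 6.49 mg/L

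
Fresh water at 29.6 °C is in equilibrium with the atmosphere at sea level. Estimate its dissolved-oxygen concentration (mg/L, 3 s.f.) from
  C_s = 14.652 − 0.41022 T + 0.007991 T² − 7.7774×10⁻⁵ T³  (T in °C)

C_s ≈ 7.49 mg/L

C_s = 14.652 − 0.41022×29.6 + 0.007991×29.6² − 7.7774×10⁻⁵×29.6³ = 7.494 mg/L.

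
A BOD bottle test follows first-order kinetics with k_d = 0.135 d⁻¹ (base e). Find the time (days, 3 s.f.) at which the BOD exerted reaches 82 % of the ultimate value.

y/L₀ = 1 − e^(−k_d t) = 0.82 ⇒ e^(−k_d t) = 0.180
t = −ln(0.180) / 0.135 = 1.715 / 0.135 = 12.70 d.

t ≈ 12.7 d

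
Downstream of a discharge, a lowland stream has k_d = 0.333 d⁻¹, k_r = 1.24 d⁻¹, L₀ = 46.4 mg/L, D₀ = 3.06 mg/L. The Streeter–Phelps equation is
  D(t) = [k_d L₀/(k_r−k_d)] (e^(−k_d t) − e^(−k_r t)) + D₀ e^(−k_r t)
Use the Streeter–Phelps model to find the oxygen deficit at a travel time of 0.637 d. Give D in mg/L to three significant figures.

D ≈ 7.44 mg/L

k_d L₀/(k_r−k_d) = 0.333×46.4/(1.24−0.333) = 15.45/0.9070 = 17.04 mg/L.
e^(−k_d t) = e^(−0.333×0.6370) = 0.8089; e^(−k_r t) = e^(−1.24×0.6370) = 0.4539.
D = 17.04 × (0.8089 − 0.4539) + 3.06 × 0.4539 = 6.047 + 1.389 = 7.436 mg/L.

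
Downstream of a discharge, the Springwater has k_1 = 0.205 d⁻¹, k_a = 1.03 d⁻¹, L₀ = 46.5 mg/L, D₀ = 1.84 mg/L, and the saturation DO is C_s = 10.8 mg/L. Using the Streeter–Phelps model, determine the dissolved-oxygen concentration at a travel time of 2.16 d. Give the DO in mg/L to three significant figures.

k_1 L₀/(k_a−k_1) = 0.205×46.5/(1.03−0.205) = 9.532/0.8250 = 11.55 mg/L.
e^(−k_1 t) = e^(−0.205×2.160) = 0.6422; e^(−k_a t) = e^(−1.03×2.160) = 0.1081.
D = 11.55 × (0.6422 − 0.1081) + 1.84 × 0.1081 = 6.172 + 0.1989 = 6.371 mg/L.
DO = C_s − D = 10.8 − 6.371 = 4.429 mg/L.

DO ≈ 4.43 mg/L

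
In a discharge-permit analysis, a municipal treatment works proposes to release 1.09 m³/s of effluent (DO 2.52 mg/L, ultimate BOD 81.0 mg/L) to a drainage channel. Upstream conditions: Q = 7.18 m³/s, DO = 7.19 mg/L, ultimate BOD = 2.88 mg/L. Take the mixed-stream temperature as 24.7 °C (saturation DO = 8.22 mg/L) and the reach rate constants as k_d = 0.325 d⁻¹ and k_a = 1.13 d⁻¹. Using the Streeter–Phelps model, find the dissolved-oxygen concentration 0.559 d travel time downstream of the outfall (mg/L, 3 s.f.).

DO ≈ 5.74 mg/L

Mixed DO = (7.18×7.19 + 1.09×2.52)/(7.18+1.09) = 54.37/8.270 = 6.574 mg/L.
Mixed L₀ = (7.18×2.88 + 1.09×81.0)/(8.270) = 109.0/8.270 = 13.18 mg/L.
Initial deficit D₀ = C_s − DO₀ = 8.22 − 6.574 = 1.646 mg/L.
D(0.559) = [0.325×13.18/(1.13−0.325)](e^(−0.325×0.559) − e^(−1.13×0.559)) + 1.646 e^(−1.13×0.559)
= 5.320 × (0.8339 − 0.5317) + 1.646 × 0.5317 = 2.482 mg/L.
DO = 8.22 − 2.482 = 5.738 mg/L.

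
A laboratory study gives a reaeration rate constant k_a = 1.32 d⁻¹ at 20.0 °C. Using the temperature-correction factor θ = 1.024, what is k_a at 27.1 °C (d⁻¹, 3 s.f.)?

k_a ≈ 1.56 d⁻¹

k_a(T₂) = k_a(T₁) · θ^(T₂−T₁) = 1.32 × 1.024^(27.1−20.0)
= 1.32 × 1.024^7.10 = 1.32 × 1.183 = 1.562 d⁻¹.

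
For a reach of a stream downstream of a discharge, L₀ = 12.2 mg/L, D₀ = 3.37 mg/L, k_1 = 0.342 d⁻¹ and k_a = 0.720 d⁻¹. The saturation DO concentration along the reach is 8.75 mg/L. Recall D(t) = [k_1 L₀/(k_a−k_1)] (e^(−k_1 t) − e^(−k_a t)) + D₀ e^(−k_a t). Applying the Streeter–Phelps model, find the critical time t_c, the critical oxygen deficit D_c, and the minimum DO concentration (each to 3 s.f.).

t_c = [1/(k_a−k_1)] ln[(k_a/k_1)(1 − D₀(k_a−k_1)/(k_1 L₀))]
= [1/(0.720−0.342)] ln[(0.720/0.342)(1 − 3.37×0.3780/(0.342×12.2))]
= (1/0.3780) ln[2.105 × 0.6947] = 2.646 × ln(1.463) = 2.646 × 0.3802 = 1.006 d.
L(t_c) = L₀ e^(−k_1 t_c) = 12.2 × 0.7090 = 8.649 mg/L, and at the critical point k_a D_c = k_1 L, so D_c = (0.342/0.720) × 8.649 = 4.108 mg/L.
Minimum DO = C_s − D_c = 8.75 − 4.108 = 4.642 mg/L.

t_c ≈ 1.01 d; D_c ≈ 4.11 mg/L; min DO ≈ 4.64 mg/L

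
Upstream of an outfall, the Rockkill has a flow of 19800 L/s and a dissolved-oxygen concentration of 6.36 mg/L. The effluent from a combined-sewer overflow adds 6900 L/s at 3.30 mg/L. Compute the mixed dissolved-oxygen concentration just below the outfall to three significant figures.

5.57 mg/L

Flow-weighted mixing: C = (Q_r C_r + Q_w C_w)/(Q_r + Q_w)
= (19800×6.36 + 6900×3.30)/(19800 + 6900) = 148700/26700 = 5.569 mg/L.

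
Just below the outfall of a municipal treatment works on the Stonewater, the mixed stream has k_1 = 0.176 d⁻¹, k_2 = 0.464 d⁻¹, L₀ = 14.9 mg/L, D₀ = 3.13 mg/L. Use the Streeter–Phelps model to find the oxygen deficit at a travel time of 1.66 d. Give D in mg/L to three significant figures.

D ≈ 4.03 mg/L

k_1 L₀/(k_2−k_1) = 0.176×14.9/(0.464−0.176) = 2.622/0.2880 = 9.106 mg/L.
e^(−k_1 t) = e^(−0.176×1.660) = 0.7466; e^(−k_2 t) = e^(−0.464×1.660) = 0.4629.
D = 9.106 × (0.7466 − 0.4629) + 3.13 × 0.4629 = 2.584 + 1.449 = 4.033 mg/L.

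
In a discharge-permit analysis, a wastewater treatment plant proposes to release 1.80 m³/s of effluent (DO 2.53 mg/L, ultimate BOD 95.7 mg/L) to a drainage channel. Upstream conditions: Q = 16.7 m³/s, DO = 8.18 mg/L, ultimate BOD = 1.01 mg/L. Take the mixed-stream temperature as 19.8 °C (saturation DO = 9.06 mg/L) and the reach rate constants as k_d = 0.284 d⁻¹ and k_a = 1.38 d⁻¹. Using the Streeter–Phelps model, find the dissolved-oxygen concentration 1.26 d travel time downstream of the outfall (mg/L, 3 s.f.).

Mixed DO = (16.7×8.18 + 1.80×2.53)/(16.7+1.80) = 141.2/18.50 = 7.630 mg/L.
Mixed L₀ = (16.7×1.01 + 1.80×95.7)/(18.50) = 189.1/18.50 = 10.22 mg/L.
Initial deficit D₀ = C_s − DO₀ = 9.06 − 7.630 = 1.430 mg/L.
D(1.26) = [0.284×10.22/(1.38−0.284)](e^(−0.284×1.26) − e^(−1.38×1.26)) + 1.430 e^(−1.38×1.26)
= 2.649 × (0.6992 − 0.1757) + 1.430 × 0.1757 = 1.638 mg/L.
DO = 9.06 − 1.638 = 7.422 mg/L.

DO ≈ 7.42 mg/L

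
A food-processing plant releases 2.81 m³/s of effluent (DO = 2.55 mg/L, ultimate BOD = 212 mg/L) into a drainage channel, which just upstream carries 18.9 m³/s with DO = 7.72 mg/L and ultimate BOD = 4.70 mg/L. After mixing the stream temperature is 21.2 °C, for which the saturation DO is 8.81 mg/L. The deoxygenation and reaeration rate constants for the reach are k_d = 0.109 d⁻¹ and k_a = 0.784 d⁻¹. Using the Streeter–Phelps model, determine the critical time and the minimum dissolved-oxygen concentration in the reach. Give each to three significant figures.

t_c ≈ 2.30 d; minimum DO ≈ 5.40 mg/L

Mixed DO = (18.9×7.72 + 2.81×2.55)/(18.9+2.81) = 153.1/21.71 = 7.051 mg/L.
Mixed L₀ = (18.9×4.70 + 2.81×212)/(21.71) = 684.6/21.71 = 31.53 mg/L.
Initial deficit D₀ = C_s − DO₀ = 8.81 − 7.051 = 1.759 mg/L.
t_c = (1/0.6750) ln[(0.784/0.109)(1 − 1.759×0.6750/(0.109×31.53))] = 1.481 × ln(4.708) = 2.295 d.
D_c = (0.109/0.784) × 31.53 × e^(−0.109×2.295) = 0.1390 × 31.53 × 0.7787 = 3.414 mg/L.
Minimum DO = 8.81 − 3.414 = 5.396 mg/L.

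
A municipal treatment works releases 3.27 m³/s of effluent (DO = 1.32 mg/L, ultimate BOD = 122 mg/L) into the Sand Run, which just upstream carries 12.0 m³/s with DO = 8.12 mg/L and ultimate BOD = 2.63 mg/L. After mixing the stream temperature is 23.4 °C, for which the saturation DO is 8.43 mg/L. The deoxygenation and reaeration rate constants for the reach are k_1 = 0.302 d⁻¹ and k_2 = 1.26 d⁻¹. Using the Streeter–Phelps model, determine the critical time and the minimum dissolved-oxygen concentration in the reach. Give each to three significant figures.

Mixed DO = (12.0×8.12 + 3.27×1.32)/(12.0+3.27) = 101.8/15.27 = 6.664 mg/L.
Mixed L₀ = (12.0×2.63 + 3.27×122)/(15.27) = 430.5/15.27 = 28.19 mg/L.
Initial deficit D₀ = C_s − DO₀ = 8.43 − 6.664 = 1.766 mg/L.
t_c = (1/0.9580) ln[(1.26/0.302)(1 − 1.766×0.9580/(0.302×28.19))] = 1.044 × ln(3.343) = 1.260 d.
D_c = (0.302/1.26) × 28.19 × e^(−0.302×1.260) = 0.2397 × 28.19 × 0.6835 = 4.619 mg/L.
Minimum DO = 8.43 − 4.619 = 3.811 mg/L.

t_c ≈ 1.26 d; minimum DO ≈ 3.81 mg/L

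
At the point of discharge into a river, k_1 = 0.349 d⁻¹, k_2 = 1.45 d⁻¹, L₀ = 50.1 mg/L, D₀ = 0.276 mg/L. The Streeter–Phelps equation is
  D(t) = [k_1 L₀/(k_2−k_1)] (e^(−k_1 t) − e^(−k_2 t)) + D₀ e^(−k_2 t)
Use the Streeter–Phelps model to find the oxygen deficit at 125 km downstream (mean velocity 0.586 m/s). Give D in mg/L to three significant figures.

D ≈ 6.27 mg/L

Travel time t = x/v = 125 km / (0.586 m/s) = 125000 m / 0.586 m/s = 213300 s = 2.469 d.
k_1 L₀/(k_2−k_1) = 0.349×50.1/(1.45−0.349) = 17.48/1.101 = 15.88 mg/L.
e^(−k_1 t) = e^(−0.349×2.469) = 0.4225; e^(−k_2 t) = e^(−1.45×2.469) = 0.02788.
D = 15.88 × (0.4225 − 0.02788) + 0.276 × 0.02788 = 6.266 + 0.007695 = 6.274 mg/L.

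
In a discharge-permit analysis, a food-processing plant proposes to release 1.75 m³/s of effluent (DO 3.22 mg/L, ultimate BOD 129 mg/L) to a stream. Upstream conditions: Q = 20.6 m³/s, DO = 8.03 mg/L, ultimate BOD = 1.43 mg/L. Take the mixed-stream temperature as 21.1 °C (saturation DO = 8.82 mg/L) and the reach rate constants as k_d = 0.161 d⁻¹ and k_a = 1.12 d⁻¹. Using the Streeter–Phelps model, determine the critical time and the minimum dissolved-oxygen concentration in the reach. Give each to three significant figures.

t_c ≈ 1.04 d; minimum DO ≈ 7.43 mg/L

Mixed DO = (20.6×8.03 + 1.75×3.22)/(20.6+1.75) = 171.1/22.35 = 7.653 mg/L.
Mixed L₀ = (20.6×1.43 + 1.75×129)/(22.35) = 255.2/22.35 = 11.42 mg/L.
Initial deficit D₀ = C_s − DO₀ = 8.82 − 7.653 = 1.167 mg/L.
t_c = (1/0.9590) ln[(1.12/0.161)(1 − 1.167×0.9590/(0.161×11.42))] = 1.043 × ln(2.723) = 1.045 d.
D_c = (0.161/1.12) × 11.42 × e^(−0.161×1.045) = 0.1437 × 11.42 × 0.8452 = 1.387 mg/L.
Minimum DO = 8.82 − 1.387 = 7.433 mg/L.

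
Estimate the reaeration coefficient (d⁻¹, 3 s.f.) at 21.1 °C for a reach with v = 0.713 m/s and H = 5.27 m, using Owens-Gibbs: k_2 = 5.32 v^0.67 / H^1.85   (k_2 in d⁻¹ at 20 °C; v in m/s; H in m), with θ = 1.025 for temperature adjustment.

k_2 ≈ 0.201 d⁻¹

k_2(20) = 5.32 × 0.713^0.67 / 5.27^1.85 = 5.32 × 0.7972 / 21.64 = 0.1959 d⁻¹.
k_2(21.1) = 0.1959 × 1.025^(21.1−20) = 0.1959 × 1.028 = 0.2013 d⁻¹.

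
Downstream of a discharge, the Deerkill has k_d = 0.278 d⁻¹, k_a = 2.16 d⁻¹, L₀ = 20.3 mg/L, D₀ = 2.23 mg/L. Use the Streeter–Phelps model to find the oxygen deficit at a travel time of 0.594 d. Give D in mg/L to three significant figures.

D ≈ 2.33 mg/L

k_d L₀/(k_a−k_d) = 0.278×20.3/(2.16−0.278) = 5.643/1.882 = 2.999 mg/L.
e^(−k_d t) = e^(−0.278×0.5940) = 0.8478; e^(−k_a t) = e^(−2.16×0.5940) = 0.2772.
D = 2.999 × (0.8478 − 0.2772) + 2.23 × 0.2772 = 1.711 + 0.6181 = 2.329 mg/L.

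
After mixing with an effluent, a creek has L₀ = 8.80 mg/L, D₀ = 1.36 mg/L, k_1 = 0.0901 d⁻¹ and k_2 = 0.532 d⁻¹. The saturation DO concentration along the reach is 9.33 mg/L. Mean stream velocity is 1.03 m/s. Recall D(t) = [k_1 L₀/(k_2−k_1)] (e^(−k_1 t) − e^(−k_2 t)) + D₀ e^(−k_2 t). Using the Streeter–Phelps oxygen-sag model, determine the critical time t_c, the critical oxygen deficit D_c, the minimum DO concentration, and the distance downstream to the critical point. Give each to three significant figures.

At the critical point dD/dt = 0, so k_1 L₀ e^(−k_1 t) = k_2 D. Substituting D(t) from the Streeter–Phelps equation and solving for t gives
t_c = ln[(k_2/k_1)(1 − D₀(k_2−k_1)/(k_1 L₀))] / (k_2−k_1).
Here k_2−k_1 = 0.4419 d⁻¹ and 1 − D₀(k_2−k_1)/(k_1 L₀) = 1 − 1.36×0.4419/(0.0901×8.80) = 0.2420, so
t_c = ln(5.905 × 0.2420) / 0.4419 = 0.3570 / 0.4419 = 0.8079 d.
L(t_c) = L₀ e^(−k_1 t_c) = 8.80 × 0.9298 = 8.182 mg/L, and at the critical point k_2 D_c = k_1 L, so D_c = (0.0901/0.532) × 8.182 = 1.386 mg/L.
Minimum DO = C_s − D_c = 9.33 − 1.386 = 7.944 mg/L.
x_c = v t_c = 1.03 m/s × 0.8079 d × 86400 s/d = 71900 m ≈ 71.9 km.

t_c ≈ 0.808 d; D_c ≈ 1.39 mg/L; min DO ≈ 7.94 mg/L; x_c ≈ 71.9 km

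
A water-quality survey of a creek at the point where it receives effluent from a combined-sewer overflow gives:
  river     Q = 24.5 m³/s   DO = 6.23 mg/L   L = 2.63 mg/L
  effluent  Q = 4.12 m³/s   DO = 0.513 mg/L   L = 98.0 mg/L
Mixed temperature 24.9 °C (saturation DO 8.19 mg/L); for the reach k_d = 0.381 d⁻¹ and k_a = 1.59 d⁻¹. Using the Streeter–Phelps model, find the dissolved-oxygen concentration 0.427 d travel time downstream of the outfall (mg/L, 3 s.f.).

Mixed DO = (24.5×6.23 + 4.12×0.513)/(24.5+4.12) = 154.7/28.62 = 5.407 mg/L.
Mixed L₀ = (24.5×2.63 + 4.12×98.0)/(28.62) = 468.2/28.62 = 16.36 mg/L.
Initial deficit D₀ = C_s − DO₀ = 8.19 − 5.407 = 2.783 mg/L.
D(0.427) = [0.381×16.36/(1.59−0.381)](e^(−0.381×0.427) − e^(−1.59×0.427)) + 2.783 e^(−1.59×0.427)
= 5.155 × (0.8499 − 0.5072) + 2.783 × 0.5072 = 3.178 mg/L.
DO = 8.19 − 3.178 = 5.012 mg/L.

DO ≈ 5.01 mg/L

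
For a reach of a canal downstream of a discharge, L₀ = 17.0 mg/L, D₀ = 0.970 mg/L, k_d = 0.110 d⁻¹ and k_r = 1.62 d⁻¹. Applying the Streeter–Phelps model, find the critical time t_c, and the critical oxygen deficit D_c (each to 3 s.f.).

t_c ≈ 0.769 d; D_c ≈ 1.06 mg/L

With k_r/k_d = 14.73 and 1 − D₀(k_r−k_d)/(k_d L₀) = 0.2167,
t_c = ln(14.73 × 0.2167) / (1.62 − 0.110) = ln(3.192) / 1.510 = 1.161/1.510 = 0.7686 d.
L(t_c) = L₀ e^(−k_d t_c) = 17.0 × 0.9189 = 15.62 mg/L, and at the critical point k_r D_c = k_d L, so D_c = (0.110/1.62) × 15.62 = 1.061 mg/L.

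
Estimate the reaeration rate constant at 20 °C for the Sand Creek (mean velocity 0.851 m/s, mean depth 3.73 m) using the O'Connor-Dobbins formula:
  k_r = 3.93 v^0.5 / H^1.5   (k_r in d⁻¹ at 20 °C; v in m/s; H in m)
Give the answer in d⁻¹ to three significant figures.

k_r = 3.93 × 0.851^0.5 / 3.73^1.5 = 3.93 × 0.9225 / 7.204 = 0.5033 d⁻¹.

k_r ≈ 0.503 d⁻¹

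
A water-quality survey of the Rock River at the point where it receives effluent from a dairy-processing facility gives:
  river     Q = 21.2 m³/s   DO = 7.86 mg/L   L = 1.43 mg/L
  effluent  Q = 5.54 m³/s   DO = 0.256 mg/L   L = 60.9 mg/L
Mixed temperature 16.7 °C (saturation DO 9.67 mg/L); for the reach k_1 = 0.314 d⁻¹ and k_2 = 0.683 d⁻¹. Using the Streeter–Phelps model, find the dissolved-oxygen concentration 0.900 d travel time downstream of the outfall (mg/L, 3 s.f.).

DO ≈ 5.35 mg/L

Mixed DO = (21.2×7.86 + 5.54×0.256)/(21.2+5.54) = 168.1/26.74 = 6.285 mg/L.
Mixed L₀ = (21.2×1.43 + 5.54×60.9)/(26.74) = 367.7/26.74 = 13.75 mg/L.
Initial deficit D₀ = C_s − DO₀ = 9.67 − 6.285 = 3.385 mg/L.
D(0.900) = [0.314×13.75/(0.683−0.314)](e^(−0.314×0.900) − e^(−0.683×0.900)) + 3.385 e^(−0.683×0.900)
= 11.70 × (0.7538 − 0.5408) + 3.385 × 0.5408 = 4.323 mg/L.
DO = 9.67 − 4.323 = 5.347 mg/L.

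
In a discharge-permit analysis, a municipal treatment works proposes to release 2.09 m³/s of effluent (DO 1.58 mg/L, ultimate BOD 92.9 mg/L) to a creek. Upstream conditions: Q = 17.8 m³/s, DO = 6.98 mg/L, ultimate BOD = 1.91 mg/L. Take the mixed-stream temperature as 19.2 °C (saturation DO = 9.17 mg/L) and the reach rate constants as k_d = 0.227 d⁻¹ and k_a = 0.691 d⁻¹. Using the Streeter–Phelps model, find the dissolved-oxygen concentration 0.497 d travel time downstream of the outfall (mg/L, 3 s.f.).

Mixed DO = (17.8×6.98 + 2.09×1.58)/(17.8+2.09) = 127.5/19.89 = 6.413 mg/L.
Mixed L₀ = (17.8×1.91 + 2.09×92.9)/(19.89) = 228.2/19.89 = 11.47 mg/L.
Initial deficit D₀ = C_s − DO₀ = 9.17 − 6.413 = 2.757 mg/L.
D(0.497) = [0.227×11.47/(0.691−0.227)](e^(−0.227×0.497) − e^(−0.691×0.497)) + 2.757 e^(−0.691×0.497)
= 5.612 × (0.8933 − 0.7093) + 2.757 × 0.7093 = 2.988 mg/L.
DO = 9.17 − 2.988 = 6.182 mg/L.

DO ≈ 6.18 mg/L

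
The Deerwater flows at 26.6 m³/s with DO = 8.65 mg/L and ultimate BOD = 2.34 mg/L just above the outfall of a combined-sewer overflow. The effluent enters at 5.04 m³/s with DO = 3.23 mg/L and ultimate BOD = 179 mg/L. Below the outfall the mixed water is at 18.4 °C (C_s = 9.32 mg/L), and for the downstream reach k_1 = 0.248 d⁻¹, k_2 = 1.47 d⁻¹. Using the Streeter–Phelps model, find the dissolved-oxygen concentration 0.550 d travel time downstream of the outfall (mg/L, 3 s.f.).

Mixed DO = (26.6×8.65 + 5.04×3.23)/(26.6+5.04) = 246.4/31.64 = 7.787 mg/L.
Mixed L₀ = (26.6×2.34 + 5.04×179)/(31.64) = 964.4/31.64 = 30.48 mg/L.
Initial deficit D₀ = C_s − DO₀ = 9.32 − 7.787 = 1.533 mg/L.
D(0.550) = [0.248×30.48/(1.47−0.248)](e^(−0.248×0.550) − e^(−1.47×0.550)) + 1.533 e^(−1.47×0.550)
= 6.186 × (0.8725 − 0.4455) + 1.533 × 0.4455 = 3.324 mg/L.
DO = 9.32 − 3.324 = 5.996 mg/L.

DO ≈ 6.00 mg/L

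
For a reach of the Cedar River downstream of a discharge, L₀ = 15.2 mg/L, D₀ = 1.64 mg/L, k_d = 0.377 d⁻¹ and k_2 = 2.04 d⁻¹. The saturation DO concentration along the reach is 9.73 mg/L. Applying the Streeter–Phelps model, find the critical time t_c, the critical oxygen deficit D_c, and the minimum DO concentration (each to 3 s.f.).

t_c ≈ 0.627 d; D_c ≈ 2.22 mg/L; min DO ≈ 7.51 mg/L

t_c = [1/(k_2−k_d)] ln[(k_2/k_d)(1 − D₀(k_2−k_d)/(k_d L₀))]
= [1/(2.04−0.377)] ln[(2.04/0.377)(1 − 1.64×1.663/(0.377×15.2))]
= (1/1.663) ln[5.411 × 0.5241] = 0.6013 × ln(2.836) = 0.6013 × 1.042 = 0.6268 d.
D_c = (k_d/k_2) L₀ e^(−k_d t_c) = (0.377/2.04) × 15.2 × e^(−0.377×0.6268) = 0.1848 × 15.2 × 0.7896 = 2.218 mg/L.
Minimum DO = C_s − D_c = 9.73 − 2.218 = 7.512 mg/L.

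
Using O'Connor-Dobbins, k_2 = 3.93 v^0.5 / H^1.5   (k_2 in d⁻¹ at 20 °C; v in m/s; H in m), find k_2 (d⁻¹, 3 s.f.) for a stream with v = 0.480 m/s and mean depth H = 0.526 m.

k_2 ≈ 7.14 d⁻¹

k_2 = 3.93 × 0.480^0.5 / 0.526^1.5 = 3.93 × 0.6928 / 0.3815 = 7.137 d⁻¹.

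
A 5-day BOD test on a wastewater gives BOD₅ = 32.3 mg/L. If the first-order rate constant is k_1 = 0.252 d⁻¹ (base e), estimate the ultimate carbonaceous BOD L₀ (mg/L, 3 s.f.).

BOD₅ = L₀(1 − e^(−5k_1)) ⇒ L₀ = BOD₅ / (1 − e^(−5×0.252))
= 32.3 / (1 − 0.2837) = 32.3 / 0.7163 = 45.09 mg/L.

L₀ ≈ 45.1 mg/L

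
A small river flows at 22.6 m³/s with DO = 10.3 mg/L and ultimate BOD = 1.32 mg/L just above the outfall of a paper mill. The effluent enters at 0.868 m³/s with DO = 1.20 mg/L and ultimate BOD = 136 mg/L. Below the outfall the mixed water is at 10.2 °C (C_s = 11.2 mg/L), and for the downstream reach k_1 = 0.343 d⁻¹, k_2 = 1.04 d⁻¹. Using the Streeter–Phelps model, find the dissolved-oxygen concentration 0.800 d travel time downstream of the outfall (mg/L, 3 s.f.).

Mixed DO = (22.6×10.3 + 0.868×1.20)/(22.6+0.868) = 233.8/23.47 = 9.963 mg/L.
Mixed L₀ = (22.6×1.32 + 0.868×136)/(23.47) = 147.9/23.47 = 6.301 mg/L.
Initial deficit D₀ = C_s − DO₀ = 11.2 − 9.963 = 1.237 mg/L.
D(0.800) = [0.343×6.301/(1.04−0.343)](e^(−0.343×0.800) − e^(−1.04×0.800)) + 1.237 e^(−1.04×0.800)
= 3.101 × (0.7600 − 0.4352) + 1.237 × 0.4352 = 1.545 mg/L.
DO = 11.2 − 1.545 = 9.655 mg/L.

DO ≈ 9.65 mg/L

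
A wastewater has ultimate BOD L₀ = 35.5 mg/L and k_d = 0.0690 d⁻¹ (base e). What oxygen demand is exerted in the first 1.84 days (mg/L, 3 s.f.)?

y_t = L₀(1 − e^(−k_d t)) = 35.5 × (1 − e^(−0.0690×1.84))
= 35.5 × (1 − 0.8808) = 35.5 × 0.1192 = 4.233 mg/L.

y ≈ 4.23 mg/L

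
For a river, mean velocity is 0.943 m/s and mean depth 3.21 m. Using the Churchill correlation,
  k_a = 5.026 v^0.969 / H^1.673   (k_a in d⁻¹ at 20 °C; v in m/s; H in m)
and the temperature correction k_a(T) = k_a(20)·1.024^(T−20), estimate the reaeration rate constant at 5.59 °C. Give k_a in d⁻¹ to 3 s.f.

k_a ≈ 0.479 d⁻¹

k_a(20) = 5.026 × 0.943^0.969 / 3.21^1.673 = 5.026 × 0.9447 / 7.037 = 0.6747 d⁻¹.
k_a(5.59) = 0.6747 × 1.024^(5.59−20) = 0.6747 × 0.7105 = 0.4794 d⁻¹.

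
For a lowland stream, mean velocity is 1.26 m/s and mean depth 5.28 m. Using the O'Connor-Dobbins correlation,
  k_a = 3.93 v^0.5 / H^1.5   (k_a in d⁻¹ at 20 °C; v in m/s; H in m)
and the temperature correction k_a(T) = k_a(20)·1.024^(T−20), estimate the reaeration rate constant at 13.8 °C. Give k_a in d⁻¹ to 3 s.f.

k_a(20) = 3.93 × 1.26^0.5 / 5.28^1.5 = 3.93 × 1.122 / 12.13 = 0.3636 d⁻¹.
k_a(13.8) = 0.3636 × 1.024^(13.8−20) = 0.3636 × 0.8633 = 0.3139 d⁻¹.

k_a ≈ 0.314 d⁻¹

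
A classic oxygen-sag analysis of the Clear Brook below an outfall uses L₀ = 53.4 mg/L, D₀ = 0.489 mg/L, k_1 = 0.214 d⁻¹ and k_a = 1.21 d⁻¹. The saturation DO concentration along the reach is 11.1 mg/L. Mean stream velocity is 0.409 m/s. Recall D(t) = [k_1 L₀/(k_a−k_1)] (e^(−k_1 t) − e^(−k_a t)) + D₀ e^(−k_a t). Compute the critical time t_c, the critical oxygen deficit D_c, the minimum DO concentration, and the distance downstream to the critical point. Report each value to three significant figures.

With k_a/k_1 = 5.654 and 1 − D₀(k_a−k_1)/(k_1 L₀) = 0.9574,
t_c = ln(5.654 × 0.9574) / (1.21 − 0.214) = ln(5.413) / 0.9960 = 1.689/0.9960 = 1.696 d.
L(t_c) = L₀ e^(−k_1 t_c) = 53.4 × 0.6957 = 37.15 mg/L, and at the critical point k_a D_c = k_1 L, so D_c = (0.214/1.21) × 37.15 = 6.570 mg/L.
Minimum DO = C_s − D_c = 11.1 − 6.570 = 4.530 mg/L.
x_c = v t_c = 0.409 m/s × 1.696 d × 86400 s/d = 59920 m ≈ 59.9 km.

t_c ≈ 1.70 d; D_c ≈ 6.57 mg/L; min DO ≈ 4.53 mg/L; x_c ≈ 59.9 km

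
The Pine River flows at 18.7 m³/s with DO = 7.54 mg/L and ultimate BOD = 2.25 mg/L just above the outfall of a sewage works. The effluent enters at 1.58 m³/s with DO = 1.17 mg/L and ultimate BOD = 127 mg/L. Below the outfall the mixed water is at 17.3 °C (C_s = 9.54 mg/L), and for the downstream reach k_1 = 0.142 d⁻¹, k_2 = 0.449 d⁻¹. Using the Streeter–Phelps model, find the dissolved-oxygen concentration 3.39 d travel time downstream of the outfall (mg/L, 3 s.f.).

DO ≈ 6.78 mg/L

Mixed DO = (18.7×7.54 + 1.58×1.17)/(18.7+1.58) = 142.8/20.28 = 7.044 mg/L.
Mixed L₀ = (18.7×2.25 + 1.58×127)/(20.28) = 242.7/20.28 = 11.97 mg/L.
Initial deficit D₀ = C_s − DO₀ = 9.54 − 7.044 = 2.496 mg/L.
D(3.39) = [0.142×11.97/(0.449−0.142)](e^(−0.142×3.39) − e^(−0.449×3.39)) + 2.496 e^(−0.449×3.39)
= 5.536 × (0.6179 − 0.2183) + 2.496 × 0.2183 = 2.758 mg/L.
DO = 9.54 − 2.758 = 6.782 mg/L.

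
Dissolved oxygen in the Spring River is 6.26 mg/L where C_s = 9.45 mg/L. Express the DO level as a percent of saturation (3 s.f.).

66.2 % saturation

% saturation = C/C_s × 100 = 6.26/9.45 × 100 = 66.2 %.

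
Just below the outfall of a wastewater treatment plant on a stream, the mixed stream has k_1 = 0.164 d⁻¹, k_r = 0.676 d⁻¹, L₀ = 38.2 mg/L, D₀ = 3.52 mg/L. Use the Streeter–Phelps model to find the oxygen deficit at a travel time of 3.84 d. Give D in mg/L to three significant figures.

D ≈ 5.87 mg/L

k_1 L₀/(k_r−k_1) = 0.164×38.2/(0.676−0.164) = 6.265/0.5120 = 12.24 mg/L.
e^(−k_1 t) = e^(−0.164×3.840) = 0.5327; e^(−k_r t) = e^(−0.676×3.840) = 0.07458.
D = 12.24 × (0.5327 − 0.07458) + 3.52 × 0.07458 = 5.606 + 0.2625 = 5.868 mg/L.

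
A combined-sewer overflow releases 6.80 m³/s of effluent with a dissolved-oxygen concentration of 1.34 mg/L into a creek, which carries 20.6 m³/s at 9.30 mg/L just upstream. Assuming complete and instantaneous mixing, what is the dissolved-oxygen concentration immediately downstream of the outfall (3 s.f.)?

Flow-weighted mixing: C = (Q_r C_r + Q_w C_w)/(Q_r + Q_w)
= (20.6×9.30 + 6.80×1.34)/(20.6 + 6.80) = 200.7/27.40 = 7.325 mg/L.

7.32 mg/L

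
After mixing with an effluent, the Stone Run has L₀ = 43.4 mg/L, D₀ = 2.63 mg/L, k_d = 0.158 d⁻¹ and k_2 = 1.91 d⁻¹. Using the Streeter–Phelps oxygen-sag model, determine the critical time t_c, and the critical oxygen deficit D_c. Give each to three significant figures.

t_c ≈ 0.786 d; D_c ≈ 3.17 mg/L

At the critical point dD/dt = 0, so k_d L₀ e^(−k_d t) = k_2 D. Substituting D(t) from the Streeter–Phelps equation and solving for t gives
t_c = ln[(k_2/k_d)(1 − D₀(k_2−k_d)/(k_d L₀))] / (k_2−k_d).
Here k_2−k_d = 1.752 d⁻¹ and 1 − D₀(k_2−k_d)/(k_d L₀) = 1 − 2.63×1.752/(0.158×43.4) = 0.3280, so
t_c = ln(12.09 × 0.3280) / 1.752 = 1.378 / 1.752 = 0.7863 d.
D_c = (k_d/k_2) L₀ e^(−k_d t_c) = (0.158/1.91) × 43.4 × e^(−0.158×0.7863) = 0.08272 × 43.4 × 0.8832 = 3.171 mg/L.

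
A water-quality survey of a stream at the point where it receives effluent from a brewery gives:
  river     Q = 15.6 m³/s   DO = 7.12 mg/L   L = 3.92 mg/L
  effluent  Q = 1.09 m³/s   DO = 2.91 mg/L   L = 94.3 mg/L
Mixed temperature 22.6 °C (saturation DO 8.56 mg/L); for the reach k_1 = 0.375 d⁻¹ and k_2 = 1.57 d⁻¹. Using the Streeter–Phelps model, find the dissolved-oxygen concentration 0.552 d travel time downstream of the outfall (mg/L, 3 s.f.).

Mixed DO = (15.6×7.12 + 1.09×2.91)/(15.6+1.09) = 114.2/16.69 = 6.845 mg/L.
Mixed L₀ = (15.6×3.92 + 1.09×94.3)/(16.69) = 163.9/16.69 = 9.823 mg/L.
Initial deficit D₀ = C_s − DO₀ = 8.56 − 6.845 = 1.715 mg/L.
D(0.552) = [0.375×9.823/(1.57−0.375)](e^(−0.375×0.552) − e^(−1.57×0.552)) + 1.715 e^(−1.57×0.552)
= 3.082 × (0.8130 − 0.4204) + 1.715 × 0.4204 = 1.931 mg/L.
DO = 8.56 − 1.931 = 6.629 mg/L.

DO ≈ 6.63 mg/L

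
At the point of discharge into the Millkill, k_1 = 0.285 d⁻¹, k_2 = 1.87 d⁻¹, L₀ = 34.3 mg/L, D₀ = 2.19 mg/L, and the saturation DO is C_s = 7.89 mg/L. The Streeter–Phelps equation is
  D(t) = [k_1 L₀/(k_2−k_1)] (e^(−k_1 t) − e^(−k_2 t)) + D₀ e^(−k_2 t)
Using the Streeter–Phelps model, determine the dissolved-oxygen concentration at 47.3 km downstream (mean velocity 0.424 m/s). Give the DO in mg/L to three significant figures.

Travel time t = x/v = 47.3 km / (0.424 m/s) = 47300 m / 0.424 m/s = 111600 s = 1.291 d.
k_1 L₀/(k_2−k_1) = 0.285×34.3/(1.87−0.285) = 9.775/1.585 = 6.168 mg/L.
e^(−k_1 t) = e^(−0.285×1.291) = 0.6921; e^(−k_2 t) = e^(−1.87×1.291) = 0.08941.
D = 6.168 × (0.6921 − 0.08941) + 2.19 × 0.08941 = 3.717 + 0.1958 = 3.913 mg/L.
DO = C_s − D = 7.89 − 3.913 = 3.977 mg/L.

DO ≈ 3.98 mg/L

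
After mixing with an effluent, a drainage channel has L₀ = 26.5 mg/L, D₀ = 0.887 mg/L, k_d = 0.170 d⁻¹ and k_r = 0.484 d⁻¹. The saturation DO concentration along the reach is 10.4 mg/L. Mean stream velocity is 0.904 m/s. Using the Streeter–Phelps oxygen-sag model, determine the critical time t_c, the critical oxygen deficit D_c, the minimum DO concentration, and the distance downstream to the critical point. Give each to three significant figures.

t_c ≈ 3.13 d; D_c ≈ 5.47 mg/L; min DO ≈ 4.93 mg/L; x_c ≈ 244 km

With k_r/k_d = 2.847 and 1 − D₀(k_r−k_d)/(k_d L₀) = 0.9382,
t_c = ln(2.847 × 0.9382) / (0.484 − 0.170) = ln(2.671) / 0.3140 = 0.9825/0.3140 = 3.129 d.
D_c = (k_d/k_r) L₀ e^(−k_d t_c) = (0.170/0.484) × 26.5 × e^(−0.170×3.129) = 0.3512 × 26.5 × 0.5875 = 5.468 mg/L.
Minimum DO = C_s − D_c = 10.4 − 5.468 = 4.932 mg/L.
x_c = v t_c = 0.904 m/s × 3.129 d × 86400 s/d = 244400 m ≈ 244 km.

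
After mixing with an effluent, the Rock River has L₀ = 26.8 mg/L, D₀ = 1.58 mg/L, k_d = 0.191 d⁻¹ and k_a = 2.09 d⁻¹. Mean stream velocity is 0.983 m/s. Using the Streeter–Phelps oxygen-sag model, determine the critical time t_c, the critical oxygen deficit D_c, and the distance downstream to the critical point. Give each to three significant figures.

At the critical point dD/dt = 0, so k_d L₀ e^(−k_d t) = k_a D. Substituting D(t) from the Streeter–Phelps equation and solving for t gives
t_c = ln[(k_a/k_d)(1 − D₀(k_a−k_d)/(k_d L₀))] / (k_a−k_d).
Here k_a−k_d = 1.899 d⁻¹ and 1 − D₀(k_a−k_d)/(k_d L₀) = 1 − 1.58×1.899/(0.191×26.8) = 0.4138, so
t_c = ln(10.94 × 0.4138) / 1.899 = 1.510 / 1.899 = 0.7954 d.
L(t_c) = L₀ e^(−k_d t_c) = 26.8 × 0.8591 = 23.02 mg/L, and at the critical point k_a D_c = k_d L, so D_c = (0.191/2.09) × 23.02 = 2.104 mg/L.
x_c = v t_c = 0.983 m/s × 0.7954 d × 86400 s/d = 67550 m ≈ 67.6 km.

t_c ≈ 0.795 d; D_c ≈ 2.10 mg/L; x_c ≈ 67.6 km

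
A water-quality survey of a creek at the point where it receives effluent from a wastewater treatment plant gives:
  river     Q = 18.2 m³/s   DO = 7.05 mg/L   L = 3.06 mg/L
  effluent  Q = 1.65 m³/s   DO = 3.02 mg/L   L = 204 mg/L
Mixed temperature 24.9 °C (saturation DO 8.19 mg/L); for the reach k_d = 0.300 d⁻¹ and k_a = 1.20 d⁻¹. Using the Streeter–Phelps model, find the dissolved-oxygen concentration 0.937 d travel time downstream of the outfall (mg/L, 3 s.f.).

Mixed DO = (18.2×7.05 + 1.65×3.02)/(18.2+1.65) = 133.3/19.85 = 6.715 mg/L.
Mixed L₀ = (18.2×3.06 + 1.65×204)/(19.85) = 392.3/19.85 = 19.76 mg/L.
Initial deficit D₀ = C_s − DO₀ = 8.19 − 6.715 = 1.475 mg/L.
D(0.937) = [0.300×19.76/(1.20−0.300)](e^(−0.300×0.937) − e^(−1.20×0.937)) + 1.475 e^(−1.20×0.937)
= 6.588 × (0.7550 − 0.3248) + 1.475 × 0.3248 = 3.313 mg/L.
DO = 8.19 − 3.313 = 4.877 mg/L.

DO ≈ 4.88 mg/L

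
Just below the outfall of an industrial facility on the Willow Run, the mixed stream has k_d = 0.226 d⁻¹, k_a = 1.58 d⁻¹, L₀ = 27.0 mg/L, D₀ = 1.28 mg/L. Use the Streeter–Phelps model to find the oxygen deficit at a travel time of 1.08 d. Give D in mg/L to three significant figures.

D ≈ 2.94 mg/L

k_d L₀/(k_a−k_d) = 0.226×27.0/(1.58−0.226) = 6.102/1.354 = 4.507 mg/L.
e^(−k_d t) = e^(−0.226×1.080) = 0.7834; e^(−k_a t) = e^(−1.58×1.080) = 0.1815.
D = 4.507 × (0.7834 − 0.1815) + 1.28 × 0.1815 = 2.713 + 0.2323 = 2.945 mg/L.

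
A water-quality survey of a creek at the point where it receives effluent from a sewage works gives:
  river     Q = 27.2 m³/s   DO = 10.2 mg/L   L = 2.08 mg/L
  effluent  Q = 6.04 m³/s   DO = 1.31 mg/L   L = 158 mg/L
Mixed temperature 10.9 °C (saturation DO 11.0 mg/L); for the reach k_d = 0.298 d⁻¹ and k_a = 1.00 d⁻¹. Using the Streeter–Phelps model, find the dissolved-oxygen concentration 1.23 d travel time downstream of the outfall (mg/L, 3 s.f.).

DO ≈ 5.12 mg/L

Mixed DO = (27.2×10.2 + 6.04×1.31)/(27.2+6.04) = 285.4/33.24 = 8.585 mg/L.
Mixed L₀ = (27.2×2.08 + 6.04×158)/(33.24) = 1011/33.24 = 30.41 mg/L.
Initial deficit D₀ = C_s − DO₀ = 11.0 − 8.585 = 2.415 mg/L.
D(1.23) = [0.298×30.41/(1.00−0.298)](e^(−0.298×1.23) − e^(−1.00×1.23)) + 2.415 e^(−1.00×1.23)
= 12.91 × (0.6931 − 0.2923) + 2.415 × 0.2923 = 5.881 mg/L.
DO = 11.0 − 5.881 = 5.119 mg/L.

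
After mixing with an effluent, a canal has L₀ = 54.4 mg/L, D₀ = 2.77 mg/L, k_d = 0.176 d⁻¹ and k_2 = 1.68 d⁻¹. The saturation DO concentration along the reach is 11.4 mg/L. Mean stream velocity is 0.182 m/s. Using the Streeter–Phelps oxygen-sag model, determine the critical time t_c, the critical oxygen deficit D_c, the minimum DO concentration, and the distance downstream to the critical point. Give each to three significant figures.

With k_2/k_d = 9.545 and 1 − D₀(k_2−k_d)/(k_d L₀) = 0.5649,
t_c = ln(9.545 × 0.5649) / (1.68 − 0.176) = ln(5.392) / 1.504 = 1.685/1.504 = 1.120 d.
L(t_c) = L₀ e^(−k_d t_c) = 54.4 × 0.8211 = 44.67 mg/L, and at the critical point k_2 D_c = k_d L, so D_c = (0.176/1.68) × 44.67 = 4.679 mg/L.
Minimum DO = C_s − D_c = 11.4 − 4.679 = 6.721 mg/L.
x_c = v t_c = 0.182 m/s × 1.120 d × 86400 s/d = 17620 m ≈ 17.6 km.

t_c ≈ 1.12 d; D_c ≈ 4.68 mg/L; min DO ≈ 6.72 mg/L; x_c ≈ 17.6 km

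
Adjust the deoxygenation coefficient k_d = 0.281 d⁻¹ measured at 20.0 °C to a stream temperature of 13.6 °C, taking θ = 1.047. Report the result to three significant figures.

k_d ≈ 0.209 d⁻¹

k_d(T₂) = k_d(T₁) · θ^(T₂−T₁) = 0.281 × 1.047^(13.6−20.0)
= 0.281 × 1.047^-6.40 = 0.281 × 0.7453 = 0.2094 d⁻¹.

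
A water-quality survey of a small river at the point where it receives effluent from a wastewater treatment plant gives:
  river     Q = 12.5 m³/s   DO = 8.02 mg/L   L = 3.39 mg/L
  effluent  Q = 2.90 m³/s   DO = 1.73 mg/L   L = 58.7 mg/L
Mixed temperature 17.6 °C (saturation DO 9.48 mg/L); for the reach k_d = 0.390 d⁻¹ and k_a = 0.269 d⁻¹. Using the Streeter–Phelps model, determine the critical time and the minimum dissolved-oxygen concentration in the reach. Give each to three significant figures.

Mixed DO = (12.5×8.02 + 2.90×1.73)/(12.5+2.90) = 105.3/15.40 = 6.836 mg/L.
Mixed L₀ = (12.5×3.39 + 2.90×58.7)/(15.40) = 212.6/15.40 = 13.81 mg/L.
Initial deficit D₀ = C_s − DO₀ = 9.48 − 6.836 = 2.644 mg/L.
t_c = (1/-0.1210) ln[(0.269/0.390)(1 − 2.644×-0.1210/(0.390×13.81))] = -8.264 × ln(0.7307) = 2.593 d.
D_c = (0.390/0.269) × 13.81 × e^(−0.390×2.593) = 1.450 × 13.81 × 0.3638 = 7.282 mg/L.
Minimum DO = 9.48 − 7.282 = 2.198 mg/L.

t_c ≈ 2.59 d; minimum DO ≈ 2.20 mg/L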